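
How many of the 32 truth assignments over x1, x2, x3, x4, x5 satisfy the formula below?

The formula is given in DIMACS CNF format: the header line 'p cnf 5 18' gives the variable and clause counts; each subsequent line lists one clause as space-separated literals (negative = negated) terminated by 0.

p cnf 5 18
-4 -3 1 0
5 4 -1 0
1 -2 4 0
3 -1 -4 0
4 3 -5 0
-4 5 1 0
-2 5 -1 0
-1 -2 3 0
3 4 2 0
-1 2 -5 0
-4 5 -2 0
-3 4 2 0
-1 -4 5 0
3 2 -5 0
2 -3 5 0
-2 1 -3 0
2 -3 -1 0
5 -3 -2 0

There are 2^5 = 32 truth assignments over (x1, x2, x3, x4, x5).
Split on x4. With x4 = True, the clauses containing x4 are satisfied and ¬x4 drops from the rest; 2 of the 2^4 = 16 assignments to the other variables satisfy what remains.
With x4 = False, by the same count on the reduced clause set, 1 assignment works.
(One model: x1=F, x2=T, x3=F, x4=T, x5=T.)
Total: 2 + 1 = 3.

3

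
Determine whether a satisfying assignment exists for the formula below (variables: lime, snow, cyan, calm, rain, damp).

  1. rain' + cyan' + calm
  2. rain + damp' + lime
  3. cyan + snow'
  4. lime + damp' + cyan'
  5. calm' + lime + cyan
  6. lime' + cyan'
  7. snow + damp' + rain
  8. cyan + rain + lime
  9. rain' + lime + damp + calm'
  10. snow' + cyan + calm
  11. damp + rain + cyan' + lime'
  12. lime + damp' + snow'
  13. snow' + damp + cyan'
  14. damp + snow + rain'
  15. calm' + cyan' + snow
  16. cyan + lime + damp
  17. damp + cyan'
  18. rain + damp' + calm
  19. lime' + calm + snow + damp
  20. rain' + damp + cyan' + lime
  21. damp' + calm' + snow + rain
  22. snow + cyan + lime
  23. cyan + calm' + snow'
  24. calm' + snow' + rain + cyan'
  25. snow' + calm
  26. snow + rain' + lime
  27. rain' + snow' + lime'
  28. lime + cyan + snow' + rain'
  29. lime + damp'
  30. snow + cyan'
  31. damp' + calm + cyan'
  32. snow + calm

Satisfiable

Case cyan = 0:
Unit clause (snow') forces snow = 0.
Unit clause (lime) forces lime = 1.
Unit clause (calm) forces calm = 1.
Case damp = 0:
Unit clause (rain') forces rain = 0.
All clauses are satisfied.
A satisfying assignment: lime ↦ 1,  snow ↦ 0,  cyan ↦ 0,  calm ↦ 1,  rain ↦ 0,  damp ↦ 0.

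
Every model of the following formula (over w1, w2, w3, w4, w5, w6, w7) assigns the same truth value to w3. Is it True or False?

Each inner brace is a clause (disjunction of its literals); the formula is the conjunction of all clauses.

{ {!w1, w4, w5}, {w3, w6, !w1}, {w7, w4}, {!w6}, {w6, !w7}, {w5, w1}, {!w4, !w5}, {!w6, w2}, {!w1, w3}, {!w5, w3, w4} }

Suppose w3 = false.
Unit clause (!w6) forces w6 = false.
Unit clause (!w1) forces w1 = false.
Unit clause (!w7) forces w7 = false.
Unit clause (w4) forces w4 = true.
Unit clause (w5) forces w5 = true.
That conflicts with the unit clause (!w5).
So every satisfying assignment has w3 = True.

True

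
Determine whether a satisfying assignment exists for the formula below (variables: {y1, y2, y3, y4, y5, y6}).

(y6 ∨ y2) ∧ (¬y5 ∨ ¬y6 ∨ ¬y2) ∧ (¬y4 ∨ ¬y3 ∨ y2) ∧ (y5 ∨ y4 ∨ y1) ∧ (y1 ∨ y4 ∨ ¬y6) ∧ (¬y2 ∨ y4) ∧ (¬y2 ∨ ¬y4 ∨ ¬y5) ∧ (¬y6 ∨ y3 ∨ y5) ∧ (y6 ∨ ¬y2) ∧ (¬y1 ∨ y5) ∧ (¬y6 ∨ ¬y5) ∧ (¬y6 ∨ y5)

Case y6 = True:
(¬y5) alone gives y5 = False.
That conflicts with the unit clause (y5).
Undo y6 and try y6 = False.
(y2) alone gives y2 = True.
That conflicts with the unit clause (¬y2).
Neither y6 = True nor y6 = False works.
No assignment satisfies every clause.

No, unsatisfiable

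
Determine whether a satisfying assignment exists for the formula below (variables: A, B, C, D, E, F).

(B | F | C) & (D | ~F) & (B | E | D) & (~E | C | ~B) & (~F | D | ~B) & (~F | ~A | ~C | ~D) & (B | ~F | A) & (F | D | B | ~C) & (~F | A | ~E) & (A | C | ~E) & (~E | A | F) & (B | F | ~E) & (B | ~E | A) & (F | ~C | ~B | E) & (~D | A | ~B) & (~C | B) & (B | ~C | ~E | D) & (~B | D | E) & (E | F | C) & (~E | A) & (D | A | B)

Case D = 0:
Unit clause (~F) forces F = 0.
Case B = 1:
Unit clause (E) forces E = 1.
Unit clause (C) forces C = 1.
Unit clause (A) forces A = 1.
This assignment satisfies each clause.
A satisfying assignment: A ↦ 1, B ↦ 1, C ↦ 1, D ↦ 0, E ↦ 1, F ↦ 0.

Yes, satisfiable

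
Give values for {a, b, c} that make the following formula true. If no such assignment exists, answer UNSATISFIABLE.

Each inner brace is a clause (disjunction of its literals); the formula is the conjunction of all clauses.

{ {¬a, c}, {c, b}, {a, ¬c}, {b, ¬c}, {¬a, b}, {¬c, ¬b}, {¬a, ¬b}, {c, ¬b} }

Try a = False.
From the singleton clause (¬c), c = False.
From the singleton clause (b), b = True.
That conflicts with the unit clause (¬b).
Backtrack on a: now try a = True.
From the singleton clause (c), c = True.
From the singleton clause (b), b = True.
That conflicts with the unit clause (¬b).
Both values of a lead to a conflict.

UNSATISFIABLE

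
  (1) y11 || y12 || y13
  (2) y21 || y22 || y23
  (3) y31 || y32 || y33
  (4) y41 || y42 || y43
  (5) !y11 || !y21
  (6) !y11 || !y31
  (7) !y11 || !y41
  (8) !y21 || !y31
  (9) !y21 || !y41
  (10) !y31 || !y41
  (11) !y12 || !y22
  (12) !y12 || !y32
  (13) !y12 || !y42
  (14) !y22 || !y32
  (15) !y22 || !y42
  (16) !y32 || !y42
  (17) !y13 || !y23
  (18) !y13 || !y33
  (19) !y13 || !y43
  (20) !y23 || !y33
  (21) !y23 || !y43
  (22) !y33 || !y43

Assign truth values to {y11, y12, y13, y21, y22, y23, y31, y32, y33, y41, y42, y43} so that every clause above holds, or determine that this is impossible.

UNSATISFIABLE

Try y11 = false.
Try y12 = true.
(!y22) alone gives y22 = false.
(!y32) alone gives y32 = false.
(!y42) alone gives y42 = false.
Try y21 = true.
(!y31) alone gives y31 = false.
(y33) alone gives y33 = true.
(!y41) alone gives y41 = false.
(y43) alone gives y43 = true.
That conflicts with the unit clause (!y43).
Undo y21 and try y21 = false.
(y23) alone gives y23 = true.
(!y13) alone gives y13 = false.
(!y33) alone gives y33 = false.
(y31) alone gives y31 = true.
(!y41) alone gives y41 = false.
(y43) alone gives y43 = true.
That conflicts with the unit clause (!y43).
Neither y21 = true nor y21 = false works.
Undo y12 and try y12 = false.
(y13) alone gives y13 = true.
(!y23) alone gives y23 = false.
(!y33) alone gives y33 = false.
(!y43) alone gives y43 = false.
Try y21 = true.
(!y31) alone gives y31 = false.
(y32) alone gives y32 = true.
(!y41) alone gives y41 = false.
(y42) alone gives y42 = true.
That conflicts with the unit clause (!y42).
Undo y21 and try y21 = false.
(y22) alone gives y22 = true.
(!y32) alone gives y32 = false.
(y31) alone gives y31 = true.
(!y41) alone gives y41 = false.
(y42) alone gives y42 = true.
That conflicts with the unit clause (!y42).
Neither y21 = true nor y21 = false works.
Neither y12 = true nor y12 = false works.
Undo y11 and try y11 = true.
(!y21) alone gives y21 = false.
(!y31) alone gives y31 = false.
(!y41) alone gives y41 = false.
Try y22 = true.
(!y12) alone gives y12 = false.
(!y32) alone gives y32 = false.
(y33) alone gives y33 = true.
(!y42) alone gives y42 = false.
(y43) alone gives y43 = true.
That conflicts with the unit clause (!y43).
Undo y22 and try y22 = false.
(y23) alone gives y23 = true.
(!y13) alone gives y13 = false.
(!y33) alone gives y33 = false.
(y32) alone gives y32 = true.
(!y12) alone gives y12 = false.
(!y42) alone gives y42 = false.
(y43) alone gives y43 = true.
That conflicts with the unit clause (!y43).
Neither y22 = true nor y22 = false works.
Neither y11 = true nor y11 = false works.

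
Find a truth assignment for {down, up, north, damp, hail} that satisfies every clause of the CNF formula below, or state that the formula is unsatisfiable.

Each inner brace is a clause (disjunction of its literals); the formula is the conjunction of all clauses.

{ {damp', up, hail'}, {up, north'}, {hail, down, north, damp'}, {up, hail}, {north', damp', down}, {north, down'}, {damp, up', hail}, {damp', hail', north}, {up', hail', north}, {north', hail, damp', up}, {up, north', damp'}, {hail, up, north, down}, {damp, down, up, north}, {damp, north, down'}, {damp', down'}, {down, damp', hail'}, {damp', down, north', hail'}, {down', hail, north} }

Try up = 1.
Try north = 1.
Try damp = 0.
(hail) alone gives hail = 1.
Every clause is now satisfied; down is unconstrained.

down: 1; up: 1; north: 1; damp: 0; hail: 1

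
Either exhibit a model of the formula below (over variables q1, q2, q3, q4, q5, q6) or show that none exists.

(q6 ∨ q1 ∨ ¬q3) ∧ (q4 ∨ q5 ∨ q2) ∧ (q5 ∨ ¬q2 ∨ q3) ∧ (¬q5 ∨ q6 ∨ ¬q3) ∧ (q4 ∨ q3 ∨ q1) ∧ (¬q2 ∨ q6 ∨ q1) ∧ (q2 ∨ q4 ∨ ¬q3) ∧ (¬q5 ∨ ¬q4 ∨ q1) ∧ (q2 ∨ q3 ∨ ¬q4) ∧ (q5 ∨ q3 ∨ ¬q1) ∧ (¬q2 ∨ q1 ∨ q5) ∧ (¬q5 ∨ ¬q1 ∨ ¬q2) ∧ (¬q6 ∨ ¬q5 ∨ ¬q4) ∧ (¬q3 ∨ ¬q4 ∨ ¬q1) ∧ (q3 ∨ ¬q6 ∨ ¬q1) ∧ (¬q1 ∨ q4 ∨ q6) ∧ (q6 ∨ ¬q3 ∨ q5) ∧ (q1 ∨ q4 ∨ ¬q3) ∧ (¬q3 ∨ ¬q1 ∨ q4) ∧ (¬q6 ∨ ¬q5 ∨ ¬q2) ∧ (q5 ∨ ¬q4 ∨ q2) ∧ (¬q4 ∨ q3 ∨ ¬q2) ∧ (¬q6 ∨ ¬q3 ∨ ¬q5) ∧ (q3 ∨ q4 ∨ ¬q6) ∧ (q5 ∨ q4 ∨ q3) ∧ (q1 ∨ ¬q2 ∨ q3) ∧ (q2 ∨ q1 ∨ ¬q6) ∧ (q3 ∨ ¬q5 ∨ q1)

UNSATISFIABLE

Suppose q6 = True.
Suppose q5 = False.
Suppose q4 = True.
From the singleton clause (q2), q2 = True.
From the singleton clause (q3), q3 = True.
From the singleton clause (q1), q1 = True.
But (¬q1) is also a unit clause — contradiction.
Undo q4 and try q4 = False.
From the singleton clause (q2), q2 = True.
From the singleton clause (q3), q3 = True.
From the singleton clause (q1), q1 = True.
But (¬q1) is also a unit clause — contradiction.
Neither q4 = True nor q4 = False works.
Undo q5 and try q5 = True.
From the singleton clause (¬q4), q4 = False.
From the singleton clause (¬q2), q2 = False.
From the singleton clause (¬q3), q3 = False.
But (q3) is also a unit clause — contradiction.
Neither q5 = True nor q5 = False works.
Undo q6 and try q6 = False.
Suppose q1 = True.
From the singleton clause (q4), q4 = True.
From the singleton clause (¬q3), q3 = False.
From the singleton clause (q2), q2 = True.
But (¬q2) is also a unit clause — contradiction.
Undo q1 and try q1 = False.
From the singleton clause (¬q3), q3 = False.
From the singleton clause (q4), q4 = True.
From the singleton clause (¬q2), q2 = False.
But (q2) is also a unit clause — contradiction.
Neither q1 = True nor q1 = False works.
Neither q6 = True nor q6 = False works.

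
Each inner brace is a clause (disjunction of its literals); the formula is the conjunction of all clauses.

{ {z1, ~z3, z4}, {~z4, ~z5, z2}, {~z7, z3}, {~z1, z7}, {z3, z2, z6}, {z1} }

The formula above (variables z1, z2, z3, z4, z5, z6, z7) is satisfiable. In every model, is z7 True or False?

True

Suppose z7 = 0.
(~z1) alone gives z1 = 0.
But (z1) is also a unit clause — contradiction.
So every satisfying assignment has z7 = True.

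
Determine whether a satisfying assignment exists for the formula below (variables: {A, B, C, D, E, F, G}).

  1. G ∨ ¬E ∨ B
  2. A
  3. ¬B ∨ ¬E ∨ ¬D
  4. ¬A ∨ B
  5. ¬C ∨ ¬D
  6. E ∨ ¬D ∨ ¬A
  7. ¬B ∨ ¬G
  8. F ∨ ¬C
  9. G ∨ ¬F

From the singleton clause (A), A = True.
From the singleton clause (B), B = True.
From the singleton clause (¬G), G = False.
From the singleton clause (¬F), F = False.
From the singleton clause (¬C), C = False.
Try E = True.
From the singleton clause (¬D), D = False.
All clauses are satisfied.
A satisfying assignment: A: True, B: True, C: False, D: False, E: True, F: False, G: False.

Yes, satisfiable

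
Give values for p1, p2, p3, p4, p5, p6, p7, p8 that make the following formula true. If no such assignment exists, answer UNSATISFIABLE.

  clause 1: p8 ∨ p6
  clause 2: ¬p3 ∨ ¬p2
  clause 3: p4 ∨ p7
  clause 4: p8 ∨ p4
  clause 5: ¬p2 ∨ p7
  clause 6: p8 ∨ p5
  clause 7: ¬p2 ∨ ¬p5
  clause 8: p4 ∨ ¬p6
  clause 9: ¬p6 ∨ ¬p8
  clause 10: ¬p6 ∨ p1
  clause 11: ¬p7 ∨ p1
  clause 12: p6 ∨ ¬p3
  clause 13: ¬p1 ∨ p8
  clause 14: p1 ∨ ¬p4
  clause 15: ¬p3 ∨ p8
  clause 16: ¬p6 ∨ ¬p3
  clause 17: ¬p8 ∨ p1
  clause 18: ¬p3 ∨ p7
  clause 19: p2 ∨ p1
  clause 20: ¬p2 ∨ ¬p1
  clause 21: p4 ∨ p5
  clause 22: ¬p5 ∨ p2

p1 ↦ True, p2 ↦ False, p3 ↦ False, p4 ↦ True, p5 ↦ False, p6 ↦ False, p7 ↦ True, p8 ↦ True

Try p8 = True.
From the singleton clause (¬p6), p6 = False.
From the singleton clause (¬p3), p3 = False.
From the singleton clause (p1), p1 = True.
From the singleton clause (¬p2), p2 = False.
From the singleton clause (¬p5), p5 = False.
From the singleton clause (p4), p4 = True.
No clause remains; p7 is free.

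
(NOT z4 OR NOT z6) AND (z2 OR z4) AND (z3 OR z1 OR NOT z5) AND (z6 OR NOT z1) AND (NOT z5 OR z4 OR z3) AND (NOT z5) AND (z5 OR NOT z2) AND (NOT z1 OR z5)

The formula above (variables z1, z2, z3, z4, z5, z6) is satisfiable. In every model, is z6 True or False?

False

Suppose z6 = true.
Unit clause (NOT z4) forces z4 = false.
Unit clause (z2) forces z2 = true.
Unit clause (NOT z5) forces z5 = false.
But (z5) is also a unit clause — contradiction.
So every satisfying assignment has z6 = False.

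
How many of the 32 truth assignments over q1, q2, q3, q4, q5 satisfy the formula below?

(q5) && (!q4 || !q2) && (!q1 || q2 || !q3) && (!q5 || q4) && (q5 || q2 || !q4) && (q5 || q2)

There are 2^5 = 32 truth assignments over (q1, q2, q3, q4, q5).
Split on q3. With q3 = true, the clauses containing q3 are satisfied and !q3 drops from the rest; 1 of the 2^4 = 16 assignments to the other variables satisfy what remains.
With q3 = false, by the same count on the reduced clause set, 2 assignments work.
(One model: q1=F, q2=F, q3=F, q4=T, q5=T.)
Total: 1 + 2 = 3.

3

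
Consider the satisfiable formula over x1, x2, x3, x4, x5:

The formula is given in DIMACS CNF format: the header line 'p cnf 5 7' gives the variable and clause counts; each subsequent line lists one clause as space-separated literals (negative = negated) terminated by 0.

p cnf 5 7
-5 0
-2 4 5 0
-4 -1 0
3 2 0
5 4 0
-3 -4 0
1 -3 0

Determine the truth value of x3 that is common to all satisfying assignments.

False

Suppose x3 = True.
Unit clause (¬x5) forces x5 = False.
Unit clause (x4) forces x4 = True.
Now (¬x4) is unsatisfied and unit — conflict.
So every satisfying assignment has x3 = False.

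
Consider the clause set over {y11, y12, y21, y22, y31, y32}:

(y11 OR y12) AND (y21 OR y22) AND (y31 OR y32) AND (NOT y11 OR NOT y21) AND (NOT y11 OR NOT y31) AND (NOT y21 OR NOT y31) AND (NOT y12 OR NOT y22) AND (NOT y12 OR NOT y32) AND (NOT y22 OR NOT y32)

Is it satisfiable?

Branch on y11: set y11 = true.
Unit clause (NOT y21) forces y21 = false.
Unit clause (y22) forces y22 = true.
Unit clause (NOT y31) forces y31 = false.
Unit clause (y32) forces y32 = true.
But (NOT y32) is also a unit clause — contradiction.
Backtrack on y11: now try y11 = false.
Unit clause (y12) forces y12 = true.
Unit clause (NOT y22) forces y22 = false.
Unit clause (y21) forces y21 = true.
Unit clause (NOT y31) forces y31 = false.
Unit clause (y32) forces y32 = true.
But (NOT y32) is also a unit clause — contradiction.
Both values of y11 lead to a conflict.
No assignment satisfies every clause.

No, unsatisfiable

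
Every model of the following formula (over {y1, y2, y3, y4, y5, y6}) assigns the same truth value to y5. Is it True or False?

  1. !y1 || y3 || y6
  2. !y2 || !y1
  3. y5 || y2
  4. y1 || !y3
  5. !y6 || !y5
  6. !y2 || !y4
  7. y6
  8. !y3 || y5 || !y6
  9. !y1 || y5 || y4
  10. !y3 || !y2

False

Suppose y5 = true.
The clause (!y6) is unit, so y6 = false.
That conflicts with the unit clause (y6).
So every satisfying assignment has y5 = False.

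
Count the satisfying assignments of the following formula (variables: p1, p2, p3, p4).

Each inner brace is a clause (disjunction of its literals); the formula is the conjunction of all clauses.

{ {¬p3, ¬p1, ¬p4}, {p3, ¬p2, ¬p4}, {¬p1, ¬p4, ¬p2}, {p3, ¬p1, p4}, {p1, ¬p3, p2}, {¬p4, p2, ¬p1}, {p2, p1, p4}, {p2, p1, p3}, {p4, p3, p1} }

4

There are 2^4 = 16 truth assignments over (p1, p2, p3, p4).
Check each against the 9 clauses (columns in the order p1, p2, p3, p4):
  F F F F  ✗ fails (p2 ∨ p1 ∨ p4)
  F F F T  ✗ fails (p2 ∨ p1 ∨ p3)
  F F T F  ✗ fails (p1 ∨ ¬p3 ∨ p2)
  F F T T  ✗ fails (p1 ∨ ¬p3 ∨ p2)
  F T F F  ✗ fails (p4 ∨ p3 ∨ p1)
  F T F T  ✗ fails (p3 ∨ ¬p2 ∨ ¬p4)
  F T T F  ✓ satisfies all
  F T T T  ✓ satisfies all
  T F F F  ✗ fails (p3 ∨ ¬p1 ∨ p4)
  T F F T  ✗ fails (¬p4 ∨ p2 ∨ ¬p1)
  T F T F  ✓ satisfies all
  T F T T  ✗ fails (¬p3 ∨ ¬p1 ∨ ¬p4)
  T T F F  ✗ fails (p3 ∨ ¬p1 ∨ p4)
  T T F T  ✗ fails (p3 ∨ ¬p2 ∨ ¬p4)
  T T T F  ✓ satisfies all
  T T T T  ✗ fails (¬p3 ∨ ¬p1 ∨ ¬p4)
4 of the 16 rows are models.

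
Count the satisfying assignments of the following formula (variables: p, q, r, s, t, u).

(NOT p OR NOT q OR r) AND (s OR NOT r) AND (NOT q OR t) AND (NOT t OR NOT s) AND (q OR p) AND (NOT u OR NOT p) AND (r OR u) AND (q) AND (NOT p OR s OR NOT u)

There are 2^6 = 64 truth assignments over (p, q, r, s, t, u).
Split on u. With u = true, the clauses containing u are satisfied and NOT u drops from the rest; 1 of the 2^5 = 32 assignments to the other variables satisfy what remains.
With u = false, by the same count on the reduced clause set, 0 assignments work.
Total: 1 + 0 = 1.

1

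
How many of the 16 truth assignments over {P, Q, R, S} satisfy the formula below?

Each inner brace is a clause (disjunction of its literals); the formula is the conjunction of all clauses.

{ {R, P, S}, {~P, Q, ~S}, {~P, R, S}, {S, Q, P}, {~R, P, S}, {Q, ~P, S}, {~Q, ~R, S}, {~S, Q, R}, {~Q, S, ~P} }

5

There are 2^4 = 16 truth assignments over (P, Q, R, S).
Check each against the 9 clauses (columns in the order P, Q, R, S):
  F F F F  ✗ fails (R | P | S)
  F F F T  ✗ fails (~S | Q | R)
  F F T F  ✗ fails (S | Q | P)
  F F T T  ✓ satisfies all
  F T F F  ✗ fails (R | P | S)
  F T F T  ✓ satisfies all
  F T T F  ✗ fails (~R | P | S)
  F T T T  ✓ satisfies all
  T F F F  ✗ fails (~P | R | S)
  T F F T  ✗ fails (~P | Q | ~S)
  T F T F  ✗ fails (Q | ~P | S)
  T F T T  ✗ fails (~P | Q | ~S)
  T T F F  ✗ fails (~P | R | S)
  T T F T  ✓ satisfies all
  T T T F  ✗ fails (~Q | ~R | S)
  T T T T  ✓ satisfies all
5 of the 16 rows are models.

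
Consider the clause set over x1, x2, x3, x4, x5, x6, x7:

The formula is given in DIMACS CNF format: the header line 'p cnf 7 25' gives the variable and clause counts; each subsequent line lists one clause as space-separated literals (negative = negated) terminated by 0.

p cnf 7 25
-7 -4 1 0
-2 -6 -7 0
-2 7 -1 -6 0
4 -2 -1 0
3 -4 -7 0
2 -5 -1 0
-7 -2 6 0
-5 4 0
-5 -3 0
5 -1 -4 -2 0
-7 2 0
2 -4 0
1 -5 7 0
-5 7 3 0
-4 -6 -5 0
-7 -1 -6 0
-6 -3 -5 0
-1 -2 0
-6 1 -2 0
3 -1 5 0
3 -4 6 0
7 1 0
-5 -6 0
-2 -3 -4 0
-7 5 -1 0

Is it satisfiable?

Suppose x5 = False.
Suppose x7 = False.
From the singleton clause (x1), x1 = True.
From the singleton clause (¬x2), x2 = False.
From the singleton clause (¬x4), x4 = False.
From the singleton clause (x3), x3 = True.
No clause remains; x6 is free.
A satisfying assignment: x1: True; x2: False; x3: True; x4: False; x5: False; x6: False; x7: False.

Yes, satisfiable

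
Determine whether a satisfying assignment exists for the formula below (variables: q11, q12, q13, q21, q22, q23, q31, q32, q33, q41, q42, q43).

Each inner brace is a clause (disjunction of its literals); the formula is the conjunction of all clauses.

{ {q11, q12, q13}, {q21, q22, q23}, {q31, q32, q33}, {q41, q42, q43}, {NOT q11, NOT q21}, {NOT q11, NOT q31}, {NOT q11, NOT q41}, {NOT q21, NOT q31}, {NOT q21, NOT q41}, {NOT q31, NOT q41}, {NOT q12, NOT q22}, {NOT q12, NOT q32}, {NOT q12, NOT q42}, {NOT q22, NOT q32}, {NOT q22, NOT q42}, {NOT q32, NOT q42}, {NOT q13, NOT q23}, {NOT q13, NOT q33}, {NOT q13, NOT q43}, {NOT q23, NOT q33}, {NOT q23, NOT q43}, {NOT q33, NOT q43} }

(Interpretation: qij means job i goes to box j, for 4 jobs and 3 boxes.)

No

Suppose q11 = false.
Suppose q12 = true.
The clause (NOT q22) is unit, so q22 = false.
The clause (NOT q32) is unit, so q32 = false.
The clause (NOT q42) is unit, so q42 = false.
Suppose q21 = true.
The clause (NOT q31) is unit, so q31 = false.
The clause (q33) is unit, so q33 = true.
The clause (NOT q41) is unit, so q41 = false.
The clause (q43) is unit, so q43 = true.
That conflicts with the unit clause (NOT q43).
Undo q21 and try q21 = false.
The clause (q23) is unit, so q23 = true.
The clause (NOT q13) is unit, so q13 = false.
The clause (NOT q33) is unit, so q33 = false.
The clause (q31) is unit, so q31 = true.
The clause (NOT q41) is unit, so q41 = false.
The clause (q43) is unit, so q43 = true.
That conflicts with the unit clause (NOT q43).
Neither q21 = true nor q21 = false works.
Undo q12 and try q12 = false.
The clause (q13) is unit, so q13 = true.
The clause (NOT q23) is unit, so q23 = false.
The clause (NOT q33) is unit, so q33 = false.
The clause (NOT q43) is unit, so q43 = false.
Suppose q21 = true.
The clause (NOT q31) is unit, so q31 = false.
The clause (q32) is unit, so q32 = true.
The clause (NOT q41) is unit, so q41 = false.
The clause (q42) is unit, so q42 = true.
That conflicts with the unit clause (NOT q42).
Undo q21 and try q21 = false.
The clause (q22) is unit, so q22 = true.
The clause (NOT q32) is unit, so q32 = false.
The clause (q31) is unit, so q31 = true.
The clause (NOT q41) is unit, so q41 = false.
The clause (q42) is unit, so q42 = true.
That conflicts with the unit clause (NOT q42).
Neither q21 = true nor q21 = false works.
Neither q12 = true nor q12 = false works.
Undo q11 and try q11 = true.
The clause (NOT q21) is unit, so q21 = false.
The clause (NOT q31) is unit, so q31 = false.
The clause (NOT q41) is unit, so q41 = false.
Suppose q22 = true.
The clause (NOT q12) is unit, so q12 = false.
The clause (NOT q32) is unit, so q32 = false.
The clause (q33) is unit, so q33 = true.
The clause (NOT q42) is unit, so q42 = false.
The clause (q43) is unit, so q43 = true.
That conflicts with the unit clause (NOT q43).
Undo q22 and try q22 = false.
The clause (q23) is unit, so q23 = true.
The clause (NOT q13) is unit, so q13 = false.
The clause (NOT q33) is unit, so q33 = false.
The clause (q32) is unit, so q32 = true.
The clause (NOT q12) is unit, so q12 = false.
The clause (NOT q42) is unit, so q42 = false.
The clause (q43) is unit, so q43 = true.
That conflicts with the unit clause (NOT q43).
Neither q22 = true nor q22 = false works.
Neither q11 = true nor q11 = false works.
No assignment satisfies every clause.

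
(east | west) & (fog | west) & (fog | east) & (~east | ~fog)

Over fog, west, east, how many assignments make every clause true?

2

There are 2^3 = 8 truth assignments over (fog, west, east).
Check each against the 4 clauses (columns in the order fog, west, east):
  F F F  ✗ fails (east | west)
  F F T  ✗ fails (fog | west)
  F T F  ✗ fails (fog | east)
  F T T  ✓ satisfies all
  T F F  ✗ fails (east | west)
  T F T  ✗ fails (~east | ~fog)
  T T F  ✓ satisfies all
  T T T  ✗ fails (~east | ~fog)
2 of the 8 rows are models.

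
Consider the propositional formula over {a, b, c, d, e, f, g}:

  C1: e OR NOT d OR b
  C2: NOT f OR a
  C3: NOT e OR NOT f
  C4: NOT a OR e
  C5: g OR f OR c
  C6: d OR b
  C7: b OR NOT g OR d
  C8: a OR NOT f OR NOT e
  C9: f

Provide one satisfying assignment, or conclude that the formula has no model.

UNSATISFIABLE

From the singleton clause (f), f = true.
From the singleton clause (a), a = true.
From the singleton clause (NOT e), e = false.
That conflicts with the unit clause (e).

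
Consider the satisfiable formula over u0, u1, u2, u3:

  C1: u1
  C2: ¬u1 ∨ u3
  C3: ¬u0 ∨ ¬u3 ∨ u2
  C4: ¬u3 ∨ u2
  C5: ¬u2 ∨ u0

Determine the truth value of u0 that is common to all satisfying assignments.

True

Suppose u0 = False.
Unit clause (u1) forces u1 = True.
Unit clause (u3) forces u3 = True.
Unit clause (u2) forces u2 = True.
Now (¬u2) is unsatisfied and unit — conflict.
So every satisfying assignment has u0 = True.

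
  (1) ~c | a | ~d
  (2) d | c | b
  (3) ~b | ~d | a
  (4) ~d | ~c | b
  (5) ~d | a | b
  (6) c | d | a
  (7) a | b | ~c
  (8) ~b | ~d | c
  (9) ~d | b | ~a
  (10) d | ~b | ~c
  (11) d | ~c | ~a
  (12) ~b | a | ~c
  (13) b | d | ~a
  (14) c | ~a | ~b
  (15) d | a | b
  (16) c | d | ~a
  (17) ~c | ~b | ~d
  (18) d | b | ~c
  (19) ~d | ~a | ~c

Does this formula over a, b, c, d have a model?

Branch on c: set c = 0.
Branch on d: set d = 1.
(~b) alone gives b = 0.
(a) alone gives a = 1.
Now (~a) is unsatisfied and unit — conflict.
Undo d and try d = 0.
(b) alone gives b = 1.
(a) alone gives a = 1.
Now (~a) is unsatisfied and unit — conflict.
Neither d = 1 nor d = 0 works.
Undo c and try c = 1.
Branch on a: set a = 1.
(d) alone gives d = 1.
Now (~d) is unsatisfied and unit — conflict.
Undo a and try a = 0.
(~d) alone gives d = 0.
(b) alone gives b = 1.
Now (~b) is unsatisfied and unit — conflict.
Neither a = 1 nor a = 0 works.
Neither c = 1 nor c = 0 works.
No assignment satisfies every clause.

Unsatisfiable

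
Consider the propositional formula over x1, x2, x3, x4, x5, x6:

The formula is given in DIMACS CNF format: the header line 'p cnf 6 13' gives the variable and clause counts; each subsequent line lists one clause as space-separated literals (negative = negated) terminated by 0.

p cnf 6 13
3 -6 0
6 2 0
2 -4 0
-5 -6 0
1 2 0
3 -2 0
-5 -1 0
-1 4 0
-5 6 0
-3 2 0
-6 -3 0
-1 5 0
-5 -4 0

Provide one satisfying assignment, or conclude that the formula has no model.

Suppose x3 = True.
Unit clause (x2) forces x2 = True.
Unit clause (¬x6) forces x6 = False.
Unit clause (¬x5) forces x5 = False.
Unit clause (¬x1) forces x1 = False.
Every clause is now satisfied; x4 is unconstrained.

x1 ↦ False, x2 ↦ True, x3 ↦ True, x4 ↦ False, x5 ↦ False, x6 ↦ False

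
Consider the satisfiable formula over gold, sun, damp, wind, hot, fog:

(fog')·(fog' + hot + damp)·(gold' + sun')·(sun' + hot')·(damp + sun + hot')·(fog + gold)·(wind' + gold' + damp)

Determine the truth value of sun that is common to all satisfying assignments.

Suppose sun = 1.
From the singleton clause (fog'), fog = 0.
From the singleton clause (gold'), gold = 0.
But (gold) is also a unit clause — contradiction.
So every satisfying assignment has sun = False.

False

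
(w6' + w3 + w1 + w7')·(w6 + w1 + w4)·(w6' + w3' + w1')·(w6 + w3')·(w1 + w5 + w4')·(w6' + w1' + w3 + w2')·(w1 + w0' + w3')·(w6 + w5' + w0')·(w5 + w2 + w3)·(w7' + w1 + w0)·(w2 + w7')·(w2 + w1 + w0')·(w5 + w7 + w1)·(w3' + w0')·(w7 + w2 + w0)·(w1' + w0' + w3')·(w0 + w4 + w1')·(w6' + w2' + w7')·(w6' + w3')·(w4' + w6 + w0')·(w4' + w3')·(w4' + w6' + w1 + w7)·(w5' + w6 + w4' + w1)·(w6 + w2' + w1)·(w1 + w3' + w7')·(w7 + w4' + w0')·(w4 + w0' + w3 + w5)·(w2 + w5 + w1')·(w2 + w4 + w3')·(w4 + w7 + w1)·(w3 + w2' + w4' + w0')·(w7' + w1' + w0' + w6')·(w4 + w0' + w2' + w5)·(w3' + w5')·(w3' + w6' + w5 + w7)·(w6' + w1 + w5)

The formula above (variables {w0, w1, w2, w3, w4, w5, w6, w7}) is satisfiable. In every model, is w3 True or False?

False

Suppose w3 = 1.
The clause (w6) is unit, so w6 = 1.
But (w6') is also a unit clause — contradiction.
So every satisfying assignment has w3 = False.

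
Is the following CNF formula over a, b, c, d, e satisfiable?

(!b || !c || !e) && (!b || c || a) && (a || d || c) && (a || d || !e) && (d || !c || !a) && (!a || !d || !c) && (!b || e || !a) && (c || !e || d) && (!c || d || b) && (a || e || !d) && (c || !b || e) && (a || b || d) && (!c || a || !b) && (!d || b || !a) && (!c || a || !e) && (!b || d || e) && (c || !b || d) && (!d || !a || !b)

Yes

Suppose b = false.
Suppose c = false.
Suppose a = true.
From the singleton clause (!d), d = false.
From the singleton clause (!e), e = false.
All clauses are satisfied.
A satisfying assignment: a: true,  b: false,  c: false,  d: false,  e: false.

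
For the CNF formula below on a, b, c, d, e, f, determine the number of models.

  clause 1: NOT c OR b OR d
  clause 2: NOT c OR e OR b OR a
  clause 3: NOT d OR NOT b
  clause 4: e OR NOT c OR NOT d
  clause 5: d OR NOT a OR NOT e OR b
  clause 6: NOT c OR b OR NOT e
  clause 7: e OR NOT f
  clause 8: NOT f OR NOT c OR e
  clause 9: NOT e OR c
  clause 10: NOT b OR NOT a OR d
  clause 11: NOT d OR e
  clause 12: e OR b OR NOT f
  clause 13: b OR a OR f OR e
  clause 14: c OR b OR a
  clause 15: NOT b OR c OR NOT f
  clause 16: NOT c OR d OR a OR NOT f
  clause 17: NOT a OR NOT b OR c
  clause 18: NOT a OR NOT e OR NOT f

4

There are 2^6 = 64 truth assignments over (a, b, c, d, e, f).
Split on d. With d = true, the clauses containing d are satisfied and NOT d drops from the rest; 0 of the 2^5 = 32 assignments to the other variables satisfy what remains.
With d = false, by the same count on the reduced clause set, 4 assignments work.
(One model: a=F, b=T, c=F, d=F, e=F, f=F.)
Total: 0 + 4 = 4.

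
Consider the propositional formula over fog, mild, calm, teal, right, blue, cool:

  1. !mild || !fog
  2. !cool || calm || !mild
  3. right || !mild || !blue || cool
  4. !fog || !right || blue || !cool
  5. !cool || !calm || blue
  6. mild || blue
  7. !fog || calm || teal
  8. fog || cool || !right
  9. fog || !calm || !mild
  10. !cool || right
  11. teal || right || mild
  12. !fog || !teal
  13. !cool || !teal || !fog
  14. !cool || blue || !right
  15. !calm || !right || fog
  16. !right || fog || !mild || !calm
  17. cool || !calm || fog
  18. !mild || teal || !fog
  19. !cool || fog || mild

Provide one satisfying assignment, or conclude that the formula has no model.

Case mild = true:
The clause (!fog) is unit, so fog = false.
The clause (!calm) is unit, so calm = false.
The clause (!cool) is unit, so cool = false.
The clause (!right) is unit, so right = false.
The clause (!blue) is unit, so blue = false.
All clauses hold; teal can take either value.

fog=false, mild=true, calm=false, teal=true, right=false, blue=false, cool=false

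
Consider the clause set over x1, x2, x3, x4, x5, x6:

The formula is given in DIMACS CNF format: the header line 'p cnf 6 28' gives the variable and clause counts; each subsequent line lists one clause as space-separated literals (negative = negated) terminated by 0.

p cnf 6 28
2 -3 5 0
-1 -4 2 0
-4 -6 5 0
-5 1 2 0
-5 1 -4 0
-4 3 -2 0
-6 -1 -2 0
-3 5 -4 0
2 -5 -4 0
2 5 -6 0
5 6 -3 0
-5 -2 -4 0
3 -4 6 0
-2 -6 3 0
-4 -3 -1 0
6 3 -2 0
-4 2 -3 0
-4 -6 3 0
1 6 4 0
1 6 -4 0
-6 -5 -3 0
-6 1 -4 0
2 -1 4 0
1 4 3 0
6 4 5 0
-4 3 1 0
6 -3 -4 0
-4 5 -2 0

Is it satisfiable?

Case x2 = True:
Case x4 = False:
Case x6 = True:
Unit clause (¬x1) forces x1 = False.
Unit clause (x3) forces x3 = True.
Unit clause (¬x5) forces x5 = False.
All clauses are satisfied.
A satisfying assignment: x1=False; x2=True; x3=True; x4=False; x5=False; x6=True.

Satisfiable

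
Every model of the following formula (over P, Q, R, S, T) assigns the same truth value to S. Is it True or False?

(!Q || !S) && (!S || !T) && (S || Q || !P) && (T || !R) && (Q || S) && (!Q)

True

Suppose S = false.
(Q) alone gives Q = true.
But (!Q) is also a unit clause — contradiction.
So every satisfying assignment has S = True.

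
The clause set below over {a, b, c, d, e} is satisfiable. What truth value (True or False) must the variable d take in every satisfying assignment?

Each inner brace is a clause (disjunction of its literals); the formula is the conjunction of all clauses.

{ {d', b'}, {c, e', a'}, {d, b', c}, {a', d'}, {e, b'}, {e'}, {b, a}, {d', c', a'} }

False

Suppose d = 1.
The clause (b') is unit, so b = 0.
The clause (a') is unit, so a = 0.
Now (a) is unsatisfied and unit — conflict.
So every satisfying assignment has d = False.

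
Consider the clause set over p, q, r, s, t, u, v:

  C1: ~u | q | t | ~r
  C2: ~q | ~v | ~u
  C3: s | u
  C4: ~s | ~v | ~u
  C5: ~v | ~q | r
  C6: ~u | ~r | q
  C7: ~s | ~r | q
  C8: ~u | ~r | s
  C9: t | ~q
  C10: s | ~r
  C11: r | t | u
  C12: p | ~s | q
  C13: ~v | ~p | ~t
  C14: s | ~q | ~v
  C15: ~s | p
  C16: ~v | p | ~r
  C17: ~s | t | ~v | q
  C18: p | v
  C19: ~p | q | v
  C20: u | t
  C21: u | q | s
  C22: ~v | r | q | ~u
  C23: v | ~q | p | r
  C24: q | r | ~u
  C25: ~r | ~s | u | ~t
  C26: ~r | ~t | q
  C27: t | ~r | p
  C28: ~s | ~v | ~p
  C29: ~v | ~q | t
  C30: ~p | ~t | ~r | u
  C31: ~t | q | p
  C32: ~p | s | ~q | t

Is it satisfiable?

Satisfiable

Branch on s: set s = 0.
Unit clause (u) forces u = 1.
Unit clause (~r) forces r = 0.
Unit clause (q) forces q = 1.
Unit clause (~v) forces v = 0.
Unit clause (t) forces t = 1.
Unit clause (p) forces p = 1.
Every clause now holds.
A satisfying assignment: p: 1, q: 1, r: 0, s: 0, t: 1, u: 1, v: 0.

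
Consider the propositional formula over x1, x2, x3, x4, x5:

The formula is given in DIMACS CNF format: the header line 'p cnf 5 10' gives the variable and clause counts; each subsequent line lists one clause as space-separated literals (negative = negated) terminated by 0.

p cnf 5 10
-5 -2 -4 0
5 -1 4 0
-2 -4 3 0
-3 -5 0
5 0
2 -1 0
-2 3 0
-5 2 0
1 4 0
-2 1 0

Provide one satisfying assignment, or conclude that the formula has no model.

From the singleton clause (x5), x5 = True.
From the singleton clause (¬x3), x3 = False.
From the singleton clause (¬x2), x2 = False.
But (x2) is also a unit clause — contradiction.

UNSATISFIABLE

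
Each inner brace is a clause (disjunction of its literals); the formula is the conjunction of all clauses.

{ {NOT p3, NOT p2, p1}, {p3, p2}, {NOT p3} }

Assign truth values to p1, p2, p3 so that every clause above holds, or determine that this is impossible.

p1 ↦ true; p2 ↦ true; p3 ↦ false

The clause (NOT p3) is unit, so p3 = false.
The clause (p2) is unit, so p2 = true.
Every clause is now satisfied; p1 is unconstrained.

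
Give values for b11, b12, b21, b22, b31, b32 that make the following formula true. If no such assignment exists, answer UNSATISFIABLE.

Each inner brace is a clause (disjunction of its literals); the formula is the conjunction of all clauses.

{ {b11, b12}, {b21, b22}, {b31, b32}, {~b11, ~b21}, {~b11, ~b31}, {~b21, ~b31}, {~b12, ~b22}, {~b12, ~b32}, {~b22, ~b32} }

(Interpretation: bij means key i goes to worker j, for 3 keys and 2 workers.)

Try b11 = 1.
From the singleton clause (~b21), b21 = 0.
From the singleton clause (b22), b22 = 1.
From the singleton clause (~b31), b31 = 0.
From the singleton clause (b32), b32 = 1.
Now (~b32) is unsatisfied and unit — conflict.
Undo b11 and try b11 = 0.
From the singleton clause (b12), b12 = 1.
From the singleton clause (~b22), b22 = 0.
From the singleton clause (b21), b21 = 1.
From the singleton clause (~b31), b31 = 0.
From the singleton clause (b32), b32 = 1.
Now (~b32) is unsatisfied and unit — conflict.
Either choice for b11 ends in contradiction.

UNSATISFIABLE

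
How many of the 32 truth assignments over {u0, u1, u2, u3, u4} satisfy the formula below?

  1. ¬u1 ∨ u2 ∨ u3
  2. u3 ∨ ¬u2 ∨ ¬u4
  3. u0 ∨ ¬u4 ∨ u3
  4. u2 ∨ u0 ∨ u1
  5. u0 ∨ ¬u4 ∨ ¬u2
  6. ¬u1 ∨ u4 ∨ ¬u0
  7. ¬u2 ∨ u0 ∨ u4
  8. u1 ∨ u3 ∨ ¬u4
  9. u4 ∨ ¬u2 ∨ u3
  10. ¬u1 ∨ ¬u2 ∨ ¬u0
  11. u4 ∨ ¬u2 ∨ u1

There are 2^5 = 32 truth assignments over (u0, u1, u2, u3, u4).
Split on u0. With u0 = True, the clauses containing u0 are satisfied and ¬u0 drops from the rest; 5 of the 2^4 = 16 assignments to the other variables satisfy what remains.
With u0 = False, by the same count on the reduced clause set, 2 assignments work.
(One model: u0=F, u1=T, u2=F, u3=T, u4=F.)
Total: 5 + 2 = 7.

7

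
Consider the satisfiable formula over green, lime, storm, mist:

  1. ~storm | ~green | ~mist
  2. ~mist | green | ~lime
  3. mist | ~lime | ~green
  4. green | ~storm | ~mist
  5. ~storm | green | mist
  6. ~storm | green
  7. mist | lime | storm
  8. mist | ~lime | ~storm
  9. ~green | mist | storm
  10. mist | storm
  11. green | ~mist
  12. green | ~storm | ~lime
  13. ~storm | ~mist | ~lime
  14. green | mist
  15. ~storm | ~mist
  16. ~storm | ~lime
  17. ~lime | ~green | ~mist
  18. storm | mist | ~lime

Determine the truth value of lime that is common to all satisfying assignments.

Suppose lime = 1.
Unit clause (~storm) forces storm = 0.
Unit clause (mist) forces mist = 1.
Unit clause (green) forces green = 1.
But (~green) is also a unit clause — contradiction.
So every satisfying assignment has lime = False.

False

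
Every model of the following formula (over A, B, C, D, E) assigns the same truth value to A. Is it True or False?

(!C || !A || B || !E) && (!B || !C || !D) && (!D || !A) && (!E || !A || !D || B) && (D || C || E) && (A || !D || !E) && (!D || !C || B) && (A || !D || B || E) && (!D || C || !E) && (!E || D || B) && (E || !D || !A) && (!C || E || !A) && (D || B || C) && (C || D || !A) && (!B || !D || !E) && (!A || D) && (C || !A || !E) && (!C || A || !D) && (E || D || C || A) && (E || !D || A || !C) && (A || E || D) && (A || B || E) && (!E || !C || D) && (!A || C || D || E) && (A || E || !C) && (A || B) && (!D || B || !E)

Suppose A = true.
The clause (!D) is unit, so D = false.
Now (D) is unsatisfied and unit — conflict.
So every satisfying assignment has A = False.

False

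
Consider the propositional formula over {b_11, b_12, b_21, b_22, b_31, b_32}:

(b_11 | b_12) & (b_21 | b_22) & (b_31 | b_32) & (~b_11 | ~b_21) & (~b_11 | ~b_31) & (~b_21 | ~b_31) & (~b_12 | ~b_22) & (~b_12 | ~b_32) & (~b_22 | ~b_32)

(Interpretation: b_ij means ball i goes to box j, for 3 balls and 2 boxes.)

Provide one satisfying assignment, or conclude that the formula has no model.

Branch on b_11: set b_11 = 1.
(~b_21) alone gives b_21 = 0.
(b_22) alone gives b_22 = 1.
(~b_31) alone gives b_31 = 0.
(b_32) alone gives b_32 = 1.
That conflicts with the unit clause (~b_32).
So b_11 must be the other value — set b_11 = 0.
(b_12) alone gives b_12 = 1.
(~b_22) alone gives b_22 = 0.
(b_21) alone gives b_21 = 1.
(~b_31) alone gives b_31 = 0.
(b_32) alone gives b_32 = 1.
That conflicts with the unit clause (~b_32).
Either choice for b_11 ends in contradiction.

UNSATISFIABLE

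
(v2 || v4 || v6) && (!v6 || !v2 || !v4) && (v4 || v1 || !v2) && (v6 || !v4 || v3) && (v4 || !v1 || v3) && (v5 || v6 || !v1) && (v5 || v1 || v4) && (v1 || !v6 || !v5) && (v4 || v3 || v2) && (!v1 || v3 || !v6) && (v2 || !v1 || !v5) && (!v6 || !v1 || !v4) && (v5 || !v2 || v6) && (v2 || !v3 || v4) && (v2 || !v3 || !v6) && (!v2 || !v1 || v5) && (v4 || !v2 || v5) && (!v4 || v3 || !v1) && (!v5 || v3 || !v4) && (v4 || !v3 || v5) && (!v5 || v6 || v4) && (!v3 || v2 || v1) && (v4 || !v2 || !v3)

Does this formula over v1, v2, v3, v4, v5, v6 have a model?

Branch on v2: set v2 = true.
Branch on v6: set v6 = false.
The clause (v5) is unit, so v5 = true.
The clause (v4) is unit, so v4 = true.
The clause (v3) is unit, so v3 = true.
All clauses hold; v1 can take either value.
A satisfying assignment: v1 ↦ true, v2 ↦ true, v3 ↦ true, v4 ↦ true, v5 ↦ true, v6 ↦ false.

Satisfiable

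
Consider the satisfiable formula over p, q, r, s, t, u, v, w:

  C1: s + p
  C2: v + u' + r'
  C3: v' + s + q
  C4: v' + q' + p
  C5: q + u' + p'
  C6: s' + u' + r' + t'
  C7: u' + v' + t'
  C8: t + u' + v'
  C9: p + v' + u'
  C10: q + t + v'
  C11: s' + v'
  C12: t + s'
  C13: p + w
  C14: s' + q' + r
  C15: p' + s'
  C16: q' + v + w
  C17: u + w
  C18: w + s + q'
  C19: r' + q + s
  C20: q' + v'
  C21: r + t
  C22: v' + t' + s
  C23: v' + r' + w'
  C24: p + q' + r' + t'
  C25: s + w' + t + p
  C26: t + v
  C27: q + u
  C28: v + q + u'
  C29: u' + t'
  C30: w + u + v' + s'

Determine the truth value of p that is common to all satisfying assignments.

True

Suppose p = 0.
The clause (s) is unit, so s = 1.
The clause (v') is unit, so v = 0.
The clause (t) is unit, so t = 1.
The clause (w) is unit, so w = 1.
The clause (u') is unit, so u = 0.
The clause (q) is unit, so q = 1.
The clause (r) is unit, so r = 1.
Now (r') is unsatisfied and unit — conflict.
So every satisfying assignment has p = True.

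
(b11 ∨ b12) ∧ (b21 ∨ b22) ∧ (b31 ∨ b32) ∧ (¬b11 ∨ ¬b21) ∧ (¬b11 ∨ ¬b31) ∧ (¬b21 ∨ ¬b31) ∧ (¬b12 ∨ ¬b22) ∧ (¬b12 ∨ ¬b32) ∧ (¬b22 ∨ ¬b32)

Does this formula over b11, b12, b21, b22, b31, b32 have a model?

Branch on b11: set b11 = True.
The clause (¬b21) is unit, so b21 = False.
The clause (b22) is unit, so b22 = True.
The clause (¬b31) is unit, so b31 = False.
The clause (b32) is unit, so b32 = True.
But (¬b32) is also a unit clause — contradiction.
Backtrack on b11: now try b11 = False.
The clause (b12) is unit, so b12 = True.
The clause (¬b22) is unit, so b22 = False.
The clause (b21) is unit, so b21 = True.
The clause (¬b31) is unit, so b31 = False.
The clause (b32) is unit, so b32 = True.
But (¬b32) is also a unit clause — contradiction.
Neither b11 = True nor b11 = False works.
No assignment satisfies every clause.

No, unsatisfiable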